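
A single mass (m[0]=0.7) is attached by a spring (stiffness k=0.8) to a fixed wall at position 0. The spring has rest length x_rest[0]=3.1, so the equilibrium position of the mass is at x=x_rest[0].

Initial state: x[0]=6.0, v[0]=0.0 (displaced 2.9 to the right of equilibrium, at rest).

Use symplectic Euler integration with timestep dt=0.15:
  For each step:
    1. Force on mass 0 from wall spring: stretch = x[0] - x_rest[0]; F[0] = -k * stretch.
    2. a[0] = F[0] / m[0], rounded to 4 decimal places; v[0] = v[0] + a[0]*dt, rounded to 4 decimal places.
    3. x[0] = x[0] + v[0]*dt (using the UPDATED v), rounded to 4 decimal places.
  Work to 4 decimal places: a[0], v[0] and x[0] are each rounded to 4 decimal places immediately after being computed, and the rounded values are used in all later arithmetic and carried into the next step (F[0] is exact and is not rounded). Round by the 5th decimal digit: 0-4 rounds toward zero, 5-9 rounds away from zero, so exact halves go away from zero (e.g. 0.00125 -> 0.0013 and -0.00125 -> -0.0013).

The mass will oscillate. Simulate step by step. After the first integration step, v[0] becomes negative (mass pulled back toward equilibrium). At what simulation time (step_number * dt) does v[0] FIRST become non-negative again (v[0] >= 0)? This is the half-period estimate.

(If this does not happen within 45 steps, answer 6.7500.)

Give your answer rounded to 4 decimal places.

Answer: 3.0000

Derivation:
Step 0: x=[6.0000] v=[0.0000]
Step 1: x=[5.9254] v=[-0.4971]
Step 2: x=[5.7782] v=[-0.9815]
Step 3: x=[5.5621] v=[-1.4406]
Step 4: x=[5.2827] v=[-1.8627]
Step 5: x=[4.9472] v=[-2.2369]
Step 6: x=[4.5642] v=[-2.5536]
Step 7: x=[4.1435] v=[-2.8046]
Step 8: x=[3.6960] v=[-2.9835]
Step 9: x=[3.2331] v=[-3.0857]
Step 10: x=[2.7668] v=[-3.1085]
Step 11: x=[2.3091] v=[-3.0514]
Step 12: x=[1.8717] v=[-2.9158]
Step 13: x=[1.4659] v=[-2.7052]
Step 14: x=[1.1021] v=[-2.4251]
Step 15: x=[0.7897] v=[-2.0826]
Step 16: x=[0.5367] v=[-1.6866]
Step 17: x=[0.3496] v=[-1.2472]
Step 18: x=[0.2332] v=[-0.7757]
Step 19: x=[0.1906] v=[-0.2843]
Step 20: x=[0.2228] v=[0.2145]
First v>=0 after going negative at step 20, time=3.0000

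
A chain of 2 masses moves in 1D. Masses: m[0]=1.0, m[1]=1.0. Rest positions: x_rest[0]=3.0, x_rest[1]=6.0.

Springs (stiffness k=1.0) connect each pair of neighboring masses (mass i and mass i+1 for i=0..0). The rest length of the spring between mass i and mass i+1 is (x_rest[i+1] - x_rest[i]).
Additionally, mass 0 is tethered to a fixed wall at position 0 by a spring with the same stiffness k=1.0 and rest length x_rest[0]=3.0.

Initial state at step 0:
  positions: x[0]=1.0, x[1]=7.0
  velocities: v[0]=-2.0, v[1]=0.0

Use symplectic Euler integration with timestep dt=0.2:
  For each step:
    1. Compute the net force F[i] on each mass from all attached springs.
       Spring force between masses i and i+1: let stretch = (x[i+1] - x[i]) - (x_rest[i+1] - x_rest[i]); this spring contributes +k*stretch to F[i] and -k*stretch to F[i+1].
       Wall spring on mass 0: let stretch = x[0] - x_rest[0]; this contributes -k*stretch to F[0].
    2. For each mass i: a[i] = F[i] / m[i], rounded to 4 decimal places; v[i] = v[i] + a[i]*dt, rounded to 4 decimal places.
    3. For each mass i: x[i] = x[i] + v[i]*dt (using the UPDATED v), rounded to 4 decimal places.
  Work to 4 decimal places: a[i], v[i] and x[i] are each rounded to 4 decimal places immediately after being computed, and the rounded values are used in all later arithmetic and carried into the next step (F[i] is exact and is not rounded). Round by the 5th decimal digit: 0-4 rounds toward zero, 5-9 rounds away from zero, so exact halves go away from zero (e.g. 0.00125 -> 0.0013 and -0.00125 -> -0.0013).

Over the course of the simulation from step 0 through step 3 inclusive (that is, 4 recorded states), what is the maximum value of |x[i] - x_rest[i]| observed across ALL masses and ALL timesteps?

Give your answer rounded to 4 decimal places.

Answer: 2.2000

Derivation:
Step 0: x=[1.0000 7.0000] v=[-2.0000 0.0000]
Step 1: x=[0.8000 6.8800] v=[-1.0000 -0.6000]
Step 2: x=[0.8112 6.6368] v=[0.0560 -1.2160]
Step 3: x=[1.0230 6.2806] v=[1.0589 -1.7811]
Max displacement = 2.2000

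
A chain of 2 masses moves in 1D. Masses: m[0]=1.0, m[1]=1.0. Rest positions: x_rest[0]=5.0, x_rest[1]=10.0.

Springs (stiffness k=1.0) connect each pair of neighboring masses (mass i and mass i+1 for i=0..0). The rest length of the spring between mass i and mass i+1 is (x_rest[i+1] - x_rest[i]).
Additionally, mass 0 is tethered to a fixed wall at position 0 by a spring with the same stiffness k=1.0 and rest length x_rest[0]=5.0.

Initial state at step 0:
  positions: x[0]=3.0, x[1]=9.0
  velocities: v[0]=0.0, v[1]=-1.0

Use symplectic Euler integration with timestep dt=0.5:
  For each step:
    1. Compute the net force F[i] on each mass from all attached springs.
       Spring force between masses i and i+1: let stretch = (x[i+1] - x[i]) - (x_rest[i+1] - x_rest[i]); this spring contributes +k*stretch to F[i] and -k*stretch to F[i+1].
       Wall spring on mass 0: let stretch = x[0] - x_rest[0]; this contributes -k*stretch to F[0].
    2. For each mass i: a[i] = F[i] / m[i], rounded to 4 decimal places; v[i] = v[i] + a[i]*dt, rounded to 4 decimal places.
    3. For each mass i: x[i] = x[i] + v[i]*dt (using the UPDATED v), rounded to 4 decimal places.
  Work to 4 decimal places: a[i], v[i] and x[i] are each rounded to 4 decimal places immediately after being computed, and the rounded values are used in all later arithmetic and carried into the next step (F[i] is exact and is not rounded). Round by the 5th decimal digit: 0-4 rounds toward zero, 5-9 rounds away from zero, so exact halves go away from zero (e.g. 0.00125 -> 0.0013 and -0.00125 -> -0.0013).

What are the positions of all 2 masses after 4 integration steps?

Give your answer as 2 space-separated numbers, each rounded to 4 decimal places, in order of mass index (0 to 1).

Answer: 4.9727 8.0742

Derivation:
Step 0: x=[3.0000 9.0000] v=[0.0000 -1.0000]
Step 1: x=[3.7500 8.2500] v=[1.5000 -1.5000]
Step 2: x=[4.6875 7.6250] v=[1.8750 -1.2500]
Step 3: x=[5.1875 7.5156] v=[1.0000 -0.2188]
Step 4: x=[4.9727 8.0742] v=[-0.4297 1.1172]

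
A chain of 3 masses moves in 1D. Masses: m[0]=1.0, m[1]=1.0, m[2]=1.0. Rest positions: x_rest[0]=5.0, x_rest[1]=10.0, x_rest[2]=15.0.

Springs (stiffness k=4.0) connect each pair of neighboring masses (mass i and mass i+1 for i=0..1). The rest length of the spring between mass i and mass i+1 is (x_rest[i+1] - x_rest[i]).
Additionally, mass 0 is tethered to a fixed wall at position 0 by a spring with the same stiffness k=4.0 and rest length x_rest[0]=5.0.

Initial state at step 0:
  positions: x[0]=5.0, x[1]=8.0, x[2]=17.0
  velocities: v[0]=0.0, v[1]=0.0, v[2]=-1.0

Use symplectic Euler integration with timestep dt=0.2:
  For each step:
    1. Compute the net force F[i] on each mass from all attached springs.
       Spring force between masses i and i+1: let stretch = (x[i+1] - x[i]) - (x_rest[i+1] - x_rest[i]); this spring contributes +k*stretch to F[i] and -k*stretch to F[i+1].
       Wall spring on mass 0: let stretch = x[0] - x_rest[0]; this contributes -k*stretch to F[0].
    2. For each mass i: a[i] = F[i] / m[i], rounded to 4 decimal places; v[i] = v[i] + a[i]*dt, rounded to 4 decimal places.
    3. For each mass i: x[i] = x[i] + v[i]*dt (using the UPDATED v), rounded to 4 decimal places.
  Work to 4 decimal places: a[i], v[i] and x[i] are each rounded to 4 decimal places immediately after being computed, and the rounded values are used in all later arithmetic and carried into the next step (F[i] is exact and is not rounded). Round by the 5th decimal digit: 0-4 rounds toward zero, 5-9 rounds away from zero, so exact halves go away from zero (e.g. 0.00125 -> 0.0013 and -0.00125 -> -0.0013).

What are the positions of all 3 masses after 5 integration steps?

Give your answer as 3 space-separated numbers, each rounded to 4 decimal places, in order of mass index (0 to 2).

Step 0: x=[5.0000 8.0000 17.0000] v=[0.0000 0.0000 -1.0000]
Step 1: x=[4.6800 8.9600 16.1600] v=[-1.6000 4.8000 -4.2000]
Step 2: x=[4.2960 10.3872 14.9680] v=[-1.9200 7.1360 -5.9600]
Step 3: x=[4.1992 11.5727 13.8431] v=[-0.4838 5.9277 -5.6246]
Step 4: x=[4.6103 11.9417 13.1549] v=[2.0556 1.8452 -3.4409]
Step 5: x=[5.4568 11.3318 13.0726] v=[4.2325 -3.0494 -0.4115]

Answer: 5.4568 11.3318 13.0726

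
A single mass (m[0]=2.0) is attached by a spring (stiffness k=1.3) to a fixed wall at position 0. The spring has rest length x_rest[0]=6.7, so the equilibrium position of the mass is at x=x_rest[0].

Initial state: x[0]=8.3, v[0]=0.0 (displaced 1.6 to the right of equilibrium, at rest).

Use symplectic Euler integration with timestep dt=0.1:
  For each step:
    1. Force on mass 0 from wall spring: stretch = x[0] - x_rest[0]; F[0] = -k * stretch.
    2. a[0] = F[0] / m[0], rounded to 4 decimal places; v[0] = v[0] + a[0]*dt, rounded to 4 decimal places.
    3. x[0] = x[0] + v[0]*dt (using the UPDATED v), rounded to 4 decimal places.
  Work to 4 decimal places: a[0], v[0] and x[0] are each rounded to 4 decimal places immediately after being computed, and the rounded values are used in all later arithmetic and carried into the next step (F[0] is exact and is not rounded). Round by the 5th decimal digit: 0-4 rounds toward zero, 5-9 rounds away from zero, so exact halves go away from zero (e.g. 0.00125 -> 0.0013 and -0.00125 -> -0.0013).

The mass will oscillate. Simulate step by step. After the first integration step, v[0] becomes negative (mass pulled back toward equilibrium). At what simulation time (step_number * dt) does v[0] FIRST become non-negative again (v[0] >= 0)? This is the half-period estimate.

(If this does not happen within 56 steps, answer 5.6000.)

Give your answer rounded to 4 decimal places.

Answer: 3.9000

Derivation:
Step 0: x=[8.3000] v=[0.0000]
Step 1: x=[8.2896] v=[-0.1040]
Step 2: x=[8.2689] v=[-0.2073]
Step 3: x=[8.2380] v=[-0.3093]
Step 4: x=[8.1971] v=[-0.4093]
Step 5: x=[8.1464] v=[-0.5066]
Step 6: x=[8.0863] v=[-0.6006]
Step 7: x=[8.0172] v=[-0.6907]
Step 8: x=[7.9396] v=[-0.7763]
Step 9: x=[7.8539] v=[-0.8569]
Step 10: x=[7.7607] v=[-0.9319]
Step 11: x=[7.6606] v=[-1.0009]
Step 12: x=[7.5543] v=[-1.0633]
Step 13: x=[7.4424] v=[-1.1188]
Step 14: x=[7.3257] v=[-1.1671]
Step 15: x=[7.2049] v=[-1.2078]
Step 16: x=[7.0808] v=[-1.2406]
Step 17: x=[6.9543] v=[-1.2654]
Step 18: x=[6.8261] v=[-1.2819]
Step 19: x=[6.6971] v=[-1.2901]
Step 20: x=[6.5681] v=[-1.2899]
Step 21: x=[6.4400] v=[-1.2813]
Step 22: x=[6.3136] v=[-1.2644]
Step 23: x=[6.1897] v=[-1.2393]
Step 24: x=[6.0691] v=[-1.2061]
Step 25: x=[5.9526] v=[-1.1651]
Step 26: x=[5.8410] v=[-1.1165]
Step 27: x=[5.7349] v=[-1.0607]
Step 28: x=[5.6351] v=[-0.9980]
Step 29: x=[5.5422] v=[-0.9288]
Step 30: x=[5.4569] v=[-0.8535]
Step 31: x=[5.3796] v=[-0.7727]
Step 32: x=[5.3109] v=[-0.6869]
Step 33: x=[5.2512] v=[-0.5966]
Step 34: x=[5.2010] v=[-0.5024]
Step 35: x=[5.1605] v=[-0.4050]
Step 36: x=[5.1300] v=[-0.3049]
Step 37: x=[5.1097] v=[-0.2029]
Step 38: x=[5.0998] v=[-0.0995]
Step 39: x=[5.1003] v=[0.0045]
First v>=0 after going negative at step 39, time=3.9000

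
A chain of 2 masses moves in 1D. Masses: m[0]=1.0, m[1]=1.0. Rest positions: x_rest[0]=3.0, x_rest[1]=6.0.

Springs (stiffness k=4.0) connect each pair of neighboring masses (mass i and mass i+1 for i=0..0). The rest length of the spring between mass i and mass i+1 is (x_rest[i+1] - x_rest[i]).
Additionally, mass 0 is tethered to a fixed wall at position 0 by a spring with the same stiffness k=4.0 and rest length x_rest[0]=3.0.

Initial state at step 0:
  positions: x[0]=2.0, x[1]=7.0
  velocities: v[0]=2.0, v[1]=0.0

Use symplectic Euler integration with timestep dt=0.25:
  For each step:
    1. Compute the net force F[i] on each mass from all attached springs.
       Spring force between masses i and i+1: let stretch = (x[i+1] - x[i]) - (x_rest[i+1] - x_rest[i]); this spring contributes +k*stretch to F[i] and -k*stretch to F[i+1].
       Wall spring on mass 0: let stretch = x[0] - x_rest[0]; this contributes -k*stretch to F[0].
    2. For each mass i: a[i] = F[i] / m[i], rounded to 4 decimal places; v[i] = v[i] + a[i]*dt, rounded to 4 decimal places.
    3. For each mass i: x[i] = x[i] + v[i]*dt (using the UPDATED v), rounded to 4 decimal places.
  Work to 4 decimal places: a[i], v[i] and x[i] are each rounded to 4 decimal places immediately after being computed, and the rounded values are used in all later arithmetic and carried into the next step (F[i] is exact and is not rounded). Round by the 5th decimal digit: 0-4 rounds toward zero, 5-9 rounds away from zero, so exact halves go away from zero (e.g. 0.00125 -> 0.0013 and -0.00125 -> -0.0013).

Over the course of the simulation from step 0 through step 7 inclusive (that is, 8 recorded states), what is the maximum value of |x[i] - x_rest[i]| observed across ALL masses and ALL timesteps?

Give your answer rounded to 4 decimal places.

Step 0: x=[2.0000 7.0000] v=[2.0000 0.0000]
Step 1: x=[3.2500 6.5000] v=[5.0000 -2.0000]
Step 2: x=[4.5000 5.9375] v=[5.0000 -2.2500]
Step 3: x=[4.9844 5.7656] v=[1.9375 -0.6875]
Step 4: x=[4.4180 6.1484] v=[-2.2657 1.5313]
Step 5: x=[3.1797 6.8486] v=[-4.9533 2.8009]
Step 6: x=[2.0637 7.3816] v=[-4.4641 2.1320]
Step 7: x=[1.7612 7.3351] v=[-1.2099 -0.1859]
Max displacement = 1.9844

Answer: 1.9844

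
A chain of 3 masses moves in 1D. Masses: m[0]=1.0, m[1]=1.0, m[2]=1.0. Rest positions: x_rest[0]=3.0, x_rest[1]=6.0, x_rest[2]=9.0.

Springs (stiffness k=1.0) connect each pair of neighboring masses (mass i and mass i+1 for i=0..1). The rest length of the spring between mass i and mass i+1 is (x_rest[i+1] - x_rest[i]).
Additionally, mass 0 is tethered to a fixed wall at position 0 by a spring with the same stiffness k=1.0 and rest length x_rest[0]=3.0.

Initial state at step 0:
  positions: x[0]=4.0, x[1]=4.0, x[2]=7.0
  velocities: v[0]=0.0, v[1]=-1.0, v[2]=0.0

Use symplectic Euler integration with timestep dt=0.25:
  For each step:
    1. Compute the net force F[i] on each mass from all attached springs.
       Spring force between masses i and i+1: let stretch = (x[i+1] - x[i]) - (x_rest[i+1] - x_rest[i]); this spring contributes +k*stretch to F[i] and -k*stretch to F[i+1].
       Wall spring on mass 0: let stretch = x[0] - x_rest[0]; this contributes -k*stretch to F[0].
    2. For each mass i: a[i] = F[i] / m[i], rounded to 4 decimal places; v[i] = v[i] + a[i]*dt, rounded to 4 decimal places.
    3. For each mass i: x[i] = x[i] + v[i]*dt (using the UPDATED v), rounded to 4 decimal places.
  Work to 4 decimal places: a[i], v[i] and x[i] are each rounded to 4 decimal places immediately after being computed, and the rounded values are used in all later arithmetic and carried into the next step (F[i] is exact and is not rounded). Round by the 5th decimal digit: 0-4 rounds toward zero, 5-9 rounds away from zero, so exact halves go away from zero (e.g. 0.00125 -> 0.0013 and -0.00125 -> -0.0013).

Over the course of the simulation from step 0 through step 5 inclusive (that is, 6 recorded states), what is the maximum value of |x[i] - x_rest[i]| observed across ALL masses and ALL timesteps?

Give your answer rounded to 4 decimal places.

Answer: 2.0625

Derivation:
Step 0: x=[4.0000 4.0000 7.0000] v=[0.0000 -1.0000 0.0000]
Step 1: x=[3.7500 3.9375 7.0000] v=[-1.0000 -0.2500 0.0000]
Step 2: x=[3.2774 4.0547 6.9961] v=[-1.8906 0.4688 -0.0156]
Step 3: x=[2.6485 4.3072 6.9959] v=[-2.5156 1.0098 -0.0010]
Step 4: x=[1.9577 4.6240 7.0151] v=[-2.7631 1.2673 0.0768]
Step 5: x=[1.3112 4.9236 7.0724] v=[-2.5860 1.1985 0.2290]
Max displacement = 2.0625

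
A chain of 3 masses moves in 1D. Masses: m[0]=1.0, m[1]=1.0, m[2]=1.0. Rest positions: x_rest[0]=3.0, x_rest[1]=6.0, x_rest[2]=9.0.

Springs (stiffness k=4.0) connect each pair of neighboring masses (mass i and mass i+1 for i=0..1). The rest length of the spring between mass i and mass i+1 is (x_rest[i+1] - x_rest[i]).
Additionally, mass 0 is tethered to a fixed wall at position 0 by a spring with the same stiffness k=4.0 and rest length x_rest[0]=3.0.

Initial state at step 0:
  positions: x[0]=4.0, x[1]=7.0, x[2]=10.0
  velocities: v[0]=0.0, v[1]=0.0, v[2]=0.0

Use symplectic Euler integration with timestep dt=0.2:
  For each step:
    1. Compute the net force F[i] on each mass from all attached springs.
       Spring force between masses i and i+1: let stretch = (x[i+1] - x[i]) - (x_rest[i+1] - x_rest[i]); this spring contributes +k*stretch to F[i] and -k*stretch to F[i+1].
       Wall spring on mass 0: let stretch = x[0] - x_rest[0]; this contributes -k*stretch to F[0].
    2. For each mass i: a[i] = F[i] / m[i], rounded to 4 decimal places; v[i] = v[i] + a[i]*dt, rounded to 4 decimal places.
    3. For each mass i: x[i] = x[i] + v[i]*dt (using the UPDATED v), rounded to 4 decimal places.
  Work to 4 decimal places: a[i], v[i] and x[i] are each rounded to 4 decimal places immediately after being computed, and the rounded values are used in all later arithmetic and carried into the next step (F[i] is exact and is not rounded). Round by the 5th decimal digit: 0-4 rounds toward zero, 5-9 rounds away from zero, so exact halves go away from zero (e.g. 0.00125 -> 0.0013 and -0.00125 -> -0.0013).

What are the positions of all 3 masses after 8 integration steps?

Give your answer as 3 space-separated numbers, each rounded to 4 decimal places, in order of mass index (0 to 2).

Step 0: x=[4.0000 7.0000 10.0000] v=[0.0000 0.0000 0.0000]
Step 1: x=[3.8400 7.0000 10.0000] v=[-0.8000 0.0000 0.0000]
Step 2: x=[3.5712 6.9744 10.0000] v=[-1.3440 -0.1280 0.0000]
Step 3: x=[3.2755 6.8884 9.9959] v=[-1.4784 -0.4301 -0.0205]
Step 4: x=[3.0338 6.7215 9.9746] v=[-1.2085 -0.8344 -0.1065]
Step 5: x=[2.8967 6.4851 9.9128] v=[-0.6854 -1.1821 -0.3090]
Step 6: x=[2.8703 6.2230 9.7826] v=[-0.1320 -1.3107 -0.6512]
Step 7: x=[2.9211 5.9940 9.5628] v=[0.2539 -1.1452 -1.0989]
Step 8: x=[2.9962 5.8443 9.2520] v=[0.3753 -0.7485 -1.5539]

Answer: 2.9962 5.8443 9.2520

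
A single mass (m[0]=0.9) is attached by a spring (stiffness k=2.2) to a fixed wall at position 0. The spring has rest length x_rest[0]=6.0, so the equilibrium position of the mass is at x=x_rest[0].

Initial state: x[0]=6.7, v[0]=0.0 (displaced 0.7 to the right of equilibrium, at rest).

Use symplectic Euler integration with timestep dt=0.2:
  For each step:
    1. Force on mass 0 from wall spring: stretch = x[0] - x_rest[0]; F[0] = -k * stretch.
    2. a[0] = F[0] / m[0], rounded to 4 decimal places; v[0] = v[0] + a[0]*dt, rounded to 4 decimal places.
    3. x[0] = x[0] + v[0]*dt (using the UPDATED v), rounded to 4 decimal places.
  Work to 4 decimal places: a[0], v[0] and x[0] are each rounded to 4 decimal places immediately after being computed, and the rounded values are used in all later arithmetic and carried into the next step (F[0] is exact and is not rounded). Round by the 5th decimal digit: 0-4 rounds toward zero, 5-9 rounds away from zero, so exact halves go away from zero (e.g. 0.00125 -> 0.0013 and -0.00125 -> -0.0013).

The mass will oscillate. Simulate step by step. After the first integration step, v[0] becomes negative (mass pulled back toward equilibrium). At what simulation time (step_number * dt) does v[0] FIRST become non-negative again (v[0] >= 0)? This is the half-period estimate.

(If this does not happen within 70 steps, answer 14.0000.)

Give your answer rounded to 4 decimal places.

Step 0: x=[6.7000] v=[0.0000]
Step 1: x=[6.6316] v=[-0.3422]
Step 2: x=[6.5014] v=[-0.6510]
Step 3: x=[6.3222] v=[-0.8961]
Step 4: x=[6.1115] v=[-1.0536]
Step 5: x=[5.8899] v=[-1.1081]
Step 6: x=[5.6790] v=[-1.0543]
Step 7: x=[5.4995] v=[-0.8974]
Step 8: x=[5.3690] v=[-0.6527]
Step 9: x=[5.3002] v=[-0.3442]
Step 10: x=[5.2998] v=[-0.0021]
Step 11: x=[5.3678] v=[0.3402]
First v>=0 after going negative at step 11, time=2.2000

Answer: 2.2000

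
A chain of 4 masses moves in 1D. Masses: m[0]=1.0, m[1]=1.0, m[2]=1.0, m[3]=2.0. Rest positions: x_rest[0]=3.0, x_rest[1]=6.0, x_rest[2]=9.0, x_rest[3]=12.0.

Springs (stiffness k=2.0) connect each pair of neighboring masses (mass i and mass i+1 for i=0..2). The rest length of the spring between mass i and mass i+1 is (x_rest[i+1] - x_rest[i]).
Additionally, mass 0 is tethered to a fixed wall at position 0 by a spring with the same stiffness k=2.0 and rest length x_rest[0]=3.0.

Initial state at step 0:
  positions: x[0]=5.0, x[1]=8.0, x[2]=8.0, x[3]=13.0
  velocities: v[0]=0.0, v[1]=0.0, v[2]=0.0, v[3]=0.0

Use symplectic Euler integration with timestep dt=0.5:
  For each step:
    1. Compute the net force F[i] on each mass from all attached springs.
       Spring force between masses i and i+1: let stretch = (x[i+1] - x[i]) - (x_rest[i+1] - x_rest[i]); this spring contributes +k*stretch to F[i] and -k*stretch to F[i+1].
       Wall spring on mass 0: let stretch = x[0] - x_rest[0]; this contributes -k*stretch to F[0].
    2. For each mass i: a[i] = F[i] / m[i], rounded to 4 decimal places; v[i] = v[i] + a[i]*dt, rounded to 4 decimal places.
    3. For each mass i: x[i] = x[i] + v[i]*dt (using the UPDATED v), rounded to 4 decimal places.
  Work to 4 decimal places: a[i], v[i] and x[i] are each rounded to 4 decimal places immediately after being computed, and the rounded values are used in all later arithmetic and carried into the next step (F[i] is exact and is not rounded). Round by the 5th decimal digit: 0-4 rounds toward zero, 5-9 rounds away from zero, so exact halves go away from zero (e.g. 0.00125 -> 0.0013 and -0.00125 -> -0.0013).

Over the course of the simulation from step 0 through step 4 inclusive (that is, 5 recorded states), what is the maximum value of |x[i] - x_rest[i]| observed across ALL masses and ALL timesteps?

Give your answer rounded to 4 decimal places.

Answer: 3.0000

Derivation:
Step 0: x=[5.0000 8.0000 8.0000 13.0000] v=[0.0000 0.0000 0.0000 0.0000]
Step 1: x=[4.0000 6.5000 10.5000 12.5000] v=[-2.0000 -3.0000 5.0000 -1.0000]
Step 2: x=[2.2500 5.7500 12.0000 12.2500] v=[-3.5000 -1.5000 3.0000 -0.5000]
Step 3: x=[1.1250 6.3750 10.5000 12.6875] v=[-2.2500 1.2500 -3.0000 0.8750]
Step 4: x=[2.0625 6.4375 8.0313 13.3282] v=[1.8750 0.1250 -4.9375 1.2813]
Max displacement = 3.0000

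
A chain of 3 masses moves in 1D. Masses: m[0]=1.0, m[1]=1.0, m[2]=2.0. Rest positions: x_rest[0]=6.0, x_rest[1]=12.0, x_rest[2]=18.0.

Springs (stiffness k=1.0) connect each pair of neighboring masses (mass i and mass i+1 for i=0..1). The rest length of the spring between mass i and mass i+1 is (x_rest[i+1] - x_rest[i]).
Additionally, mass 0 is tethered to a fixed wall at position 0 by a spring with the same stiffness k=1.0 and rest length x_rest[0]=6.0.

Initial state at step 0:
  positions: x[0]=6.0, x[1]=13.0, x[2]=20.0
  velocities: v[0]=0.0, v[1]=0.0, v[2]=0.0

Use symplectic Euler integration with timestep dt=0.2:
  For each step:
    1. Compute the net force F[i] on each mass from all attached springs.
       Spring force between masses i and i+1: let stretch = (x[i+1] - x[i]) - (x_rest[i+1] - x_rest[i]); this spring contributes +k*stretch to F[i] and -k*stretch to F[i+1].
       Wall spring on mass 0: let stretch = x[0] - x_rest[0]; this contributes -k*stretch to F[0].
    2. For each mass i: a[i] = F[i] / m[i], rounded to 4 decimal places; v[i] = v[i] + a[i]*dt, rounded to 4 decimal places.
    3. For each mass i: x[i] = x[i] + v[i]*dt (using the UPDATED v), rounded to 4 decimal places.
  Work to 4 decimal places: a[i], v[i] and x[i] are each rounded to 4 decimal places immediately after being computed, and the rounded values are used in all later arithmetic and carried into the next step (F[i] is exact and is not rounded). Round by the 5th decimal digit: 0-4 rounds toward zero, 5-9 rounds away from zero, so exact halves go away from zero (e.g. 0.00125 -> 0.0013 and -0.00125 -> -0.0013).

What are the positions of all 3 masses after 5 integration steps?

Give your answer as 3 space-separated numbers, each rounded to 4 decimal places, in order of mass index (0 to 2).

Step 0: x=[6.0000 13.0000 20.0000] v=[0.0000 0.0000 0.0000]
Step 1: x=[6.0400 13.0000 19.9800] v=[0.2000 0.0000 -0.1000]
Step 2: x=[6.1168 13.0008 19.9404] v=[0.3840 0.0040 -0.1980]
Step 3: x=[6.2243 13.0038 19.8820] v=[0.5374 0.0151 -0.2920]
Step 4: x=[6.3540 13.0108 19.8060] v=[0.6484 0.0348 -0.3798]
Step 5: x=[6.4958 13.0233 19.7141] v=[0.7090 0.0625 -0.4593]

Answer: 6.4958 13.0233 19.7141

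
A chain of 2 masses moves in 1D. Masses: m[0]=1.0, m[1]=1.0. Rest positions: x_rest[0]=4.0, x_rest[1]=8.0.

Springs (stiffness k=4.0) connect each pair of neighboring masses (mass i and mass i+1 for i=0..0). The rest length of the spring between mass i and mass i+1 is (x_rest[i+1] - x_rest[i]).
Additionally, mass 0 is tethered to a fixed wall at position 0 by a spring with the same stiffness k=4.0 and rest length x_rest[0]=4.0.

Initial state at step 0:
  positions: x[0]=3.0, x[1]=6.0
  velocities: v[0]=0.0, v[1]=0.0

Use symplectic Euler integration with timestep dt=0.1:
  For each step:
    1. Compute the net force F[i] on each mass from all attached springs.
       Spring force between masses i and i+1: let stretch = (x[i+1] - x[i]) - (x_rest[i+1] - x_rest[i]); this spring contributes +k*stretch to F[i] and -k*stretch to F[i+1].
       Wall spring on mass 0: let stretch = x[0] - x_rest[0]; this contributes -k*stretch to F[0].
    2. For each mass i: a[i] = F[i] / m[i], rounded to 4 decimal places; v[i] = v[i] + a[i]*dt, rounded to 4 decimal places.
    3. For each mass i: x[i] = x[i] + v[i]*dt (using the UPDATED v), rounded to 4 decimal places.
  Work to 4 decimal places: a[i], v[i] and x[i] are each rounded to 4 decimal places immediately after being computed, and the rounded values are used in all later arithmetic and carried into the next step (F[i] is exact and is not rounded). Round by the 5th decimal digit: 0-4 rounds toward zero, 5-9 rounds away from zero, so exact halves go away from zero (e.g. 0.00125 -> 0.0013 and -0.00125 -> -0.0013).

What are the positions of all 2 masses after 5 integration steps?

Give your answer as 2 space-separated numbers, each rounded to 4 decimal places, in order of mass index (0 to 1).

Step 0: x=[3.0000 6.0000] v=[0.0000 0.0000]
Step 1: x=[3.0000 6.0400] v=[0.0000 0.4000]
Step 2: x=[3.0016 6.1184] v=[0.0160 0.7840]
Step 3: x=[3.0078 6.2321] v=[0.0621 1.1373]
Step 4: x=[3.0227 6.3769] v=[0.1487 1.4476]
Step 5: x=[3.0508 6.5475] v=[0.2813 1.7059]

Answer: 3.0508 6.5475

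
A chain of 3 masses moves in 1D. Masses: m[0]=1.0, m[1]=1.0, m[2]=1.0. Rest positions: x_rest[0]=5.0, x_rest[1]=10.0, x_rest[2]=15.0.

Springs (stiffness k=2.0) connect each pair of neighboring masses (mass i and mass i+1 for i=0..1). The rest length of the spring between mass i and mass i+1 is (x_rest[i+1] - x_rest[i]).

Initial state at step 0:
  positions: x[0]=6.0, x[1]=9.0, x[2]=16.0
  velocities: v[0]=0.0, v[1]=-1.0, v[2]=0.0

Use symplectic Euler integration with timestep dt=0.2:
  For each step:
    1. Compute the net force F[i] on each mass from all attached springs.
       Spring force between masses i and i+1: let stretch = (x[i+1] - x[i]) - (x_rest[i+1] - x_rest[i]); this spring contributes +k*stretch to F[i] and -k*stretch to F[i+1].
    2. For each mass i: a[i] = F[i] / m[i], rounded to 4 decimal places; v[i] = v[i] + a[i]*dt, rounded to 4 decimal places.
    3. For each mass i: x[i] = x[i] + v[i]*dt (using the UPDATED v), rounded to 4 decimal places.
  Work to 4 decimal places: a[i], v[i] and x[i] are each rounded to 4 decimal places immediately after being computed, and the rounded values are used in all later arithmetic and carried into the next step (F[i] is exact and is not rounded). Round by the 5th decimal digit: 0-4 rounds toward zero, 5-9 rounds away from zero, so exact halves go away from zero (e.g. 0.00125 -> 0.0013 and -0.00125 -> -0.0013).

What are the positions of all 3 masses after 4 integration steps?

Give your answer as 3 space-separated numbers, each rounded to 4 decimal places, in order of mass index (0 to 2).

Step 0: x=[6.0000 9.0000 16.0000] v=[0.0000 -1.0000 0.0000]
Step 1: x=[5.8400 9.1200 15.8400] v=[-0.8000 0.6000 -0.8000]
Step 2: x=[5.5424 9.5152 15.5424] v=[-1.4880 1.9760 -1.4880]
Step 3: x=[5.1626 10.0748 15.1626] v=[-1.8989 2.7978 -1.8989]
Step 4: x=[4.7758 10.6484 14.7758] v=[-1.9340 2.8680 -1.9340]

Answer: 4.7758 10.6484 14.7758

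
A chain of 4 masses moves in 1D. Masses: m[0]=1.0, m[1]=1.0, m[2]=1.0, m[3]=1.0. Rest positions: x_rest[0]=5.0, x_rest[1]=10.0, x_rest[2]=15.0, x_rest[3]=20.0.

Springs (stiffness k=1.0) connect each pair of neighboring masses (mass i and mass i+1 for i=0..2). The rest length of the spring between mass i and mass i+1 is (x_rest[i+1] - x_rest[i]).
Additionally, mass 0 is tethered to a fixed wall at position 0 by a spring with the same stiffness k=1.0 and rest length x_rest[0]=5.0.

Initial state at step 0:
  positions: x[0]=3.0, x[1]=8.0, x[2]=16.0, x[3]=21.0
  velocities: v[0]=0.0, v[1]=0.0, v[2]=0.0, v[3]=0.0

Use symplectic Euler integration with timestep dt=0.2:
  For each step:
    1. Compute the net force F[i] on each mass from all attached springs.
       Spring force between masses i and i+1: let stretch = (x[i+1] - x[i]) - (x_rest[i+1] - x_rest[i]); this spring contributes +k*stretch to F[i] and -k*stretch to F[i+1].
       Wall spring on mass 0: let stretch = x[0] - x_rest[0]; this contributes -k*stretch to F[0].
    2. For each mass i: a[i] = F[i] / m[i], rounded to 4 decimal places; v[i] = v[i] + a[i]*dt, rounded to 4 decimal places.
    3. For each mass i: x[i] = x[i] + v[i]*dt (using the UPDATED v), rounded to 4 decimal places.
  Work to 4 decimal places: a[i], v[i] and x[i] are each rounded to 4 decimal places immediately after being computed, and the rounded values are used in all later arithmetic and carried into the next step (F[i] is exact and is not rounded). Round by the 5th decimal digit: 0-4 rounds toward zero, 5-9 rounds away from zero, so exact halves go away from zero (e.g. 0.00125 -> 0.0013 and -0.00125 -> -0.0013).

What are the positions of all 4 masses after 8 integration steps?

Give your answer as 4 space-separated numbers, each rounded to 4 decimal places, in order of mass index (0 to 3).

Answer: 5.4328 10.5286 13.9818 20.2998

Derivation:
Step 0: x=[3.0000 8.0000 16.0000 21.0000] v=[0.0000 0.0000 0.0000 0.0000]
Step 1: x=[3.0800 8.1200 15.8800 21.0000] v=[0.4000 0.6000 -0.6000 0.0000]
Step 2: x=[3.2384 8.3488 15.6544 20.9952] v=[0.7920 1.1440 -1.1280 -0.0240]
Step 3: x=[3.4717 8.6654 15.3502 20.9768] v=[1.1664 1.5830 -1.5210 -0.0922]
Step 4: x=[3.7739 9.0416 15.0037 20.9333] v=[1.5108 1.8812 -1.7326 -0.2175]
Step 5: x=[4.1358 9.4456 14.6559 20.8526] v=[1.8096 2.0201 -1.7391 -0.4034]
Step 6: x=[4.5447 9.8456 14.3475 20.7241] v=[2.0444 2.0002 -1.5418 -0.6427]
Step 7: x=[4.9838 10.2137 14.1141 20.5405] v=[2.1956 1.8404 -1.1669 -0.9180]
Step 8: x=[5.4328 10.5286 13.9818 20.2998] v=[2.2448 1.5745 -0.6617 -1.2033]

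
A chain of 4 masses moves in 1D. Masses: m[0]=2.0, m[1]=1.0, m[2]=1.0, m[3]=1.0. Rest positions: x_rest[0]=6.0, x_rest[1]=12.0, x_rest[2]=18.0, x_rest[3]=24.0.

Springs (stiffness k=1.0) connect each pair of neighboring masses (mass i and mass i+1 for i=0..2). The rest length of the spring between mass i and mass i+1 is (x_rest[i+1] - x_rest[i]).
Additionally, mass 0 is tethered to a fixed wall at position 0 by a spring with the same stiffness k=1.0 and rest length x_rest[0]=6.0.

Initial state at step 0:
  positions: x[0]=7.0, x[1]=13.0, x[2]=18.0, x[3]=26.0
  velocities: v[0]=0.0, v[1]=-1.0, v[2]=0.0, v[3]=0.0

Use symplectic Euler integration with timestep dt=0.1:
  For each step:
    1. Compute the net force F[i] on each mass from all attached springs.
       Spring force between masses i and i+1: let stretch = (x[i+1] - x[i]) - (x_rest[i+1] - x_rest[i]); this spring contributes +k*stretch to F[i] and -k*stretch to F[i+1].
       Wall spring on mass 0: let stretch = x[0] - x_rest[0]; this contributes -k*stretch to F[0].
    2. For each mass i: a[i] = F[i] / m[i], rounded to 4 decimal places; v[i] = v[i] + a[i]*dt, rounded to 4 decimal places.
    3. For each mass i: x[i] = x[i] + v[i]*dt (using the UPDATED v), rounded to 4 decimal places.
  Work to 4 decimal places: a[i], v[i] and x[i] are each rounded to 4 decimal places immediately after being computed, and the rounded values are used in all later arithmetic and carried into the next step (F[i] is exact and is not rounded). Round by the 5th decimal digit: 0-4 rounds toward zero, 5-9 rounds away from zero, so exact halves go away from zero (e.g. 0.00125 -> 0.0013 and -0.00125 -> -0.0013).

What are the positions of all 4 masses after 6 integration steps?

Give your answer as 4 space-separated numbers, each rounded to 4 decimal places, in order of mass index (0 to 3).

Step 0: x=[7.0000 13.0000 18.0000 26.0000] v=[0.0000 -1.0000 0.0000 0.0000]
Step 1: x=[6.9950 12.8900 18.0300 25.9800] v=[-0.0500 -1.1000 0.3000 -0.2000]
Step 2: x=[6.9845 12.7725 18.0881 25.9405] v=[-0.1050 -1.1755 0.5810 -0.3950]
Step 3: x=[6.9680 12.6502 18.1716 25.8825] v=[-0.1648 -1.2227 0.8347 -0.5802]
Step 4: x=[6.9451 12.5263 18.2770 25.8074] v=[-0.2291 -1.2388 1.0537 -0.7513]
Step 5: x=[6.9154 12.4041 18.4002 25.7170] v=[-0.2973 -1.2219 1.2317 -0.9043]
Step 6: x=[6.8785 12.2870 18.5366 25.6134] v=[-0.3686 -1.1712 1.3638 -1.0360]

Answer: 6.8785 12.2870 18.5366 25.6134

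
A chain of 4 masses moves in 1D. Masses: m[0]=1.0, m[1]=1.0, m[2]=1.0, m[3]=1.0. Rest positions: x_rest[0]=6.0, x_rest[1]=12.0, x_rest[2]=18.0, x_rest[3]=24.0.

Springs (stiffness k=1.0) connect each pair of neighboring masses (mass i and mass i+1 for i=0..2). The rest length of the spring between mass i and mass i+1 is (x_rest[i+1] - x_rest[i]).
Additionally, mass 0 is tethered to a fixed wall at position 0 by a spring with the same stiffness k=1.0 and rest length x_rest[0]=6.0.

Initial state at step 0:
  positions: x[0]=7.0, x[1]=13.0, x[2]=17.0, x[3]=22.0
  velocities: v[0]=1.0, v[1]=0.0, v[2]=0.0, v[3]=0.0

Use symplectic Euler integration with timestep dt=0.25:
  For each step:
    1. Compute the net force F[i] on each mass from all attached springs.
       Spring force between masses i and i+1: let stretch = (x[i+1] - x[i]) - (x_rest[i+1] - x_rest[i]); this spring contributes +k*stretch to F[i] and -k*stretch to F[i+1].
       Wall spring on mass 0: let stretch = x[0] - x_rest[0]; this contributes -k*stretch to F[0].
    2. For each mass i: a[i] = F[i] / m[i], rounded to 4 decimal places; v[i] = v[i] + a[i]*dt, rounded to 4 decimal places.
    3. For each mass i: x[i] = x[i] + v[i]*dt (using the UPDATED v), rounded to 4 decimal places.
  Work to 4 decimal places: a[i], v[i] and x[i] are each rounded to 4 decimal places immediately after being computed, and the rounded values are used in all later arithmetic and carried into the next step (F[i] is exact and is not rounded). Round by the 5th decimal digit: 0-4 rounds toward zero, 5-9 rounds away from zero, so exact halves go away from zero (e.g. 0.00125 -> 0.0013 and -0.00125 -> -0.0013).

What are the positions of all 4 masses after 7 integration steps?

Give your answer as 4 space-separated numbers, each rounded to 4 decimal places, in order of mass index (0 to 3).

Answer: 5.9329 11.4637 17.7922 23.6322

Derivation:
Step 0: x=[7.0000 13.0000 17.0000 22.0000] v=[1.0000 0.0000 0.0000 0.0000]
Step 1: x=[7.1875 12.8750 17.0625 22.0625] v=[0.7500 -0.5000 0.2500 0.2500]
Step 2: x=[7.2813 12.6563 17.1758 22.1875] v=[0.3750 -0.8750 0.4531 0.5000]
Step 3: x=[7.2559 12.3841 17.3199 22.3743] v=[-0.1016 -1.0889 0.5762 0.7471]
Step 4: x=[7.0975 12.0999 17.4714 22.6202] v=[-0.6335 -1.1370 0.6059 0.9835]
Step 5: x=[6.8082 11.8387 17.6090 22.9193] v=[-1.1573 -1.0447 0.5502 1.1963]
Step 6: x=[6.4078 11.6238 17.7178 23.2615] v=[-1.6017 -0.8598 0.4352 1.3687]
Step 7: x=[5.9329 11.4637 17.7922 23.6322] v=[-1.8997 -0.6403 0.2976 1.4828]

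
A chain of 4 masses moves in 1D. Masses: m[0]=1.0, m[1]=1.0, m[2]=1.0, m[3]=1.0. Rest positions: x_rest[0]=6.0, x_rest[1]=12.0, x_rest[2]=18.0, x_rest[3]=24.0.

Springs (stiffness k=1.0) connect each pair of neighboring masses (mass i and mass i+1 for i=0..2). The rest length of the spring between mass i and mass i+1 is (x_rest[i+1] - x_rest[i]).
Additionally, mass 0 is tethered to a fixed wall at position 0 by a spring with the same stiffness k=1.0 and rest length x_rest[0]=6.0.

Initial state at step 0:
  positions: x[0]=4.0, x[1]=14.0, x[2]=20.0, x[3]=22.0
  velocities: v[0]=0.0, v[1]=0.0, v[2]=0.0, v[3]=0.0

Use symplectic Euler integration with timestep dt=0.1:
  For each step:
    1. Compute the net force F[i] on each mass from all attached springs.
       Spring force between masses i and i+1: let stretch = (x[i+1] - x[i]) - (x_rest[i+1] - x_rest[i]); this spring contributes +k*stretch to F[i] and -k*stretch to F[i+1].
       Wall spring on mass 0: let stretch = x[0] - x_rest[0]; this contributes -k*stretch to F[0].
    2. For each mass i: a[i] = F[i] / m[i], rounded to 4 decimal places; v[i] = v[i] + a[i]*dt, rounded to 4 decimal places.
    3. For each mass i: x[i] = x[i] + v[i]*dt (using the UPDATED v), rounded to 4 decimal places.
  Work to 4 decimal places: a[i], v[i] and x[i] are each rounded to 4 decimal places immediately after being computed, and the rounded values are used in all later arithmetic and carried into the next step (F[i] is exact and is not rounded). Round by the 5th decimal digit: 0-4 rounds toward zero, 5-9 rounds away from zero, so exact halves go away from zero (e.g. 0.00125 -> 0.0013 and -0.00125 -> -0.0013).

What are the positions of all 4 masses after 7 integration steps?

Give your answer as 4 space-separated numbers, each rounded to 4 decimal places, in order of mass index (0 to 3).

Answer: 5.4871 13.0003 18.9779 23.0225

Derivation:
Step 0: x=[4.0000 14.0000 20.0000 22.0000] v=[0.0000 0.0000 0.0000 0.0000]
Step 1: x=[4.0600 13.9600 19.9600 22.0400] v=[0.6000 -0.4000 -0.4000 0.4000]
Step 2: x=[4.1784 13.8810 19.8808 22.1192] v=[1.1840 -0.7900 -0.7920 0.7920]
Step 3: x=[4.3520 13.7650 19.7640 22.2360] v=[1.7364 -1.1603 -1.1681 1.1682]
Step 4: x=[4.5763 13.6148 19.6119 22.3881] v=[2.2425 -1.5017 -1.5208 1.5210]
Step 5: x=[4.8452 13.4342 19.4276 22.5724] v=[2.6887 -1.8058 -1.8429 1.8434]
Step 6: x=[5.1515 13.2277 19.2148 22.7853] v=[3.0631 -2.0654 -2.1278 2.1289]
Step 7: x=[5.4871 13.0003 18.9779 23.0225] v=[3.3556 -2.2743 -2.3695 2.3719]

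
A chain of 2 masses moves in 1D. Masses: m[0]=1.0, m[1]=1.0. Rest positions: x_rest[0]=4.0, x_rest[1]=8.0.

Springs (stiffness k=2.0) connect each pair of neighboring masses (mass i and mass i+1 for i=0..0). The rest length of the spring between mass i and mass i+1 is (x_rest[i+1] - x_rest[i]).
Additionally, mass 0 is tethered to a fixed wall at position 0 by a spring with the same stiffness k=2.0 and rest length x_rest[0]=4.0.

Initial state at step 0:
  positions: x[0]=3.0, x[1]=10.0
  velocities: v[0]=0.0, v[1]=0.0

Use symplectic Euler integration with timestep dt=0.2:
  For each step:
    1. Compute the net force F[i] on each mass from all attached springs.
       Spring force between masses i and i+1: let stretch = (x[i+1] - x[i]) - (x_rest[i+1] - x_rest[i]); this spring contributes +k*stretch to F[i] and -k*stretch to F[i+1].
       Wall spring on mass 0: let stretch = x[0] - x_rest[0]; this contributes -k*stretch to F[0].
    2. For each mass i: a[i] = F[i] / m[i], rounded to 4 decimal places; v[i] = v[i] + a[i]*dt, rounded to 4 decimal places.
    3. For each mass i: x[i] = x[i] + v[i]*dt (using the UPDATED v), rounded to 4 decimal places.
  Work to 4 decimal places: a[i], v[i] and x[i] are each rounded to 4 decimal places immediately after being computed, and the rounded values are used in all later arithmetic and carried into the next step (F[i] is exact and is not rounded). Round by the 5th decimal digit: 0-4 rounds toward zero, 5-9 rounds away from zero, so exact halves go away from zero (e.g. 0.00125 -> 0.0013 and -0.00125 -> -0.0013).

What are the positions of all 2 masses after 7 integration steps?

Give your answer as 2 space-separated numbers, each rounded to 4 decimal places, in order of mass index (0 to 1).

Answer: 5.7353 7.2816

Derivation:
Step 0: x=[3.0000 10.0000] v=[0.0000 0.0000]
Step 1: x=[3.3200 9.7600] v=[1.6000 -1.2000]
Step 2: x=[3.8896 9.3248] v=[2.8480 -2.1760]
Step 3: x=[4.5828 8.7748] v=[3.4662 -2.7501]
Step 4: x=[5.2448 8.2094] v=[3.3099 -2.8269]
Step 5: x=[5.7244 7.7269] v=[2.3978 -2.4127]
Step 6: x=[5.9062 7.4042] v=[0.9090 -1.6137]
Step 7: x=[5.7353 7.2816] v=[-0.8543 -0.6129]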